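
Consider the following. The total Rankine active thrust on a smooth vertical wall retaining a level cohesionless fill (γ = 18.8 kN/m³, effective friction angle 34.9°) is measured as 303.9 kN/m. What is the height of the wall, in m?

10.9 m

K_a = 0.2721. P_a = ½ K_a γ H² ⇒ H = √(2P_a/(K_a γ)).
H = √(2×303.9/(0.2721×18.8)) = 10.90 m.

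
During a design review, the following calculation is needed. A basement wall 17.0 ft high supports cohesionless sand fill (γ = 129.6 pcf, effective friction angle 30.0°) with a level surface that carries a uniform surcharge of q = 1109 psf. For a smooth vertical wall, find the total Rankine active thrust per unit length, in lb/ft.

12500 lb/ft

K_a = tan²(45° − φ/2) = 0.3333.
Soil triangle: ½ K_a γ H² = 0.5×0.3333×129.6×17.0² = 6242 lb/ft.
Surcharge rectangle: K_a q H = 0.3333×1109×17.0 = 6284 lb/ft.
Total = 6242 + 6284 = 12530 lb/ft.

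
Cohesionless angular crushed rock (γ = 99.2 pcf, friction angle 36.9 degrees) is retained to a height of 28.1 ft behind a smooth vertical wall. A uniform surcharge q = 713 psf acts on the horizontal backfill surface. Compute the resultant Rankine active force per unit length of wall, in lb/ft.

K_a = tan²(45° − φ/2) = 0.2497.
Soil triangle: ½ K_a γ H² = 0.5×0.2497×99.2×28.1² = 9778 lb/ft.
Surcharge rectangle: K_a q H = 0.2497×713×28.1 = 5002 lb/ft.
Total = 9778 + 5002 = 14780 lb/ft.

14800 lb/ft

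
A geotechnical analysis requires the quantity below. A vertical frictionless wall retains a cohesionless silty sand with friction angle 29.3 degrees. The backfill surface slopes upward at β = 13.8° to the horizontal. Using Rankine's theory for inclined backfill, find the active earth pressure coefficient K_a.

0.378

K_a = cos β · (cos β − √(cos²β − cos²φ)) / (cos β + √(cos²β − cos²φ)).
cos β = 0.9711, cos φ = 0.8721, √(cos²β − cos²φ) = 0.4273.
K_a = 0.9711 × (0.9711 − 0.4273)/(0.9711 + 0.4273) = 0.3776.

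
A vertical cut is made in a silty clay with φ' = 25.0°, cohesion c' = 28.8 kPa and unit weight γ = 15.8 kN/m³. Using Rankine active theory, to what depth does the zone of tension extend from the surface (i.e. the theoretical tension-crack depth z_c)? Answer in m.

K_a = tan²(45° − 25.0°/2) = 0.4059; √K_a = 0.6371.
The active pressure is zero where K_a γ z = 2c√K_a, so z_c = 2c/(γ√K_a) = 2×28.8/(15.8×0.6371) = 5.722 m.

5.72 m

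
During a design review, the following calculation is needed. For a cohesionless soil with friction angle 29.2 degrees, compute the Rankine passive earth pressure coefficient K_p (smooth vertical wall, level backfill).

2.91

K_p = (1 + sin φ)/(1 − sin φ) = tan²(45° + 29.2°/2) = 2.905.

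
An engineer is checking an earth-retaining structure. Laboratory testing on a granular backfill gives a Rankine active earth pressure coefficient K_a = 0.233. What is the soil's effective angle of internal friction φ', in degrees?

K_a = tan²(45° − φ/2) ⇒ 45° − φ/2 = arctan(√0.233) = 25.77°.
φ = 2(45° − 25.77°) = 38.47°.

38.5°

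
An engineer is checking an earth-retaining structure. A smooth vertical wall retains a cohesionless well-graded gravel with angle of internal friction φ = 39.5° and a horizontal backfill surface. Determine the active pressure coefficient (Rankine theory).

0.222

K_a = tan²(45° − φ/2) = tan²(25.25°) = 0.2224.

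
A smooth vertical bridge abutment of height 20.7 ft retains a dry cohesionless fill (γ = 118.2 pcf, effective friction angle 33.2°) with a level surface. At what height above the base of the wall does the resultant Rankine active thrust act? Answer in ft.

6.90 ft

K_a = 0.2924.
The pressure distribution is triangular, so the resultant acts at H/3 above the base = 20.7/3 = 6.900 ft.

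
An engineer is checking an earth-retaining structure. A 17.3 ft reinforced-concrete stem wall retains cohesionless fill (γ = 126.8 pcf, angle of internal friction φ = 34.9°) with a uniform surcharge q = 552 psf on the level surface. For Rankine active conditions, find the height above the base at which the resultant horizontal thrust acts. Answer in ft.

6.73 ft

K_a = 0.2721.
Triangular part P₁ = ½K_aγH² = 5164 at H/3 = 5.767 ft; rectangular part P₂ = K_a q H = 2599 at H/2 = 8.650 ft.
ȳ = (P₁·5.767 + P₂·8.650)/(P₁+P₂) = 6.732 ft.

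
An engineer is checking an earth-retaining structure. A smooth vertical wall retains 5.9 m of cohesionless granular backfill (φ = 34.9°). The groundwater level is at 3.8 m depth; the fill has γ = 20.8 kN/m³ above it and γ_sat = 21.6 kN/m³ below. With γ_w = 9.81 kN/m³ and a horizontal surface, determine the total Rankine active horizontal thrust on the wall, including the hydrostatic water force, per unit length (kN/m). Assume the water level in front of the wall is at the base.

K_a = tan²(45° − φ/2) = 0.2721.
γ' = 21.6 − 9.81 = 11.79 kN/m³. Depth below WT = 2.1 m.
σ'_h at WT = K_a γ d_w = 21.51 kPa; at base = 21.51 + K_a γ' × 2.1 = 28.25 kPa.
P₁ (0–3.8 m) = ½×21.51×3.8 = 40.87. P₂ (3.8–5.9 m) = ½(21.51+28.25)×2.1 = 52.25.
P_w = ½ γ_w h₂² = 0.5×9.81×2.1² = 21.63. Total = 40.87+52.25+21.63 = 114.7 kN/m.

115 kN/m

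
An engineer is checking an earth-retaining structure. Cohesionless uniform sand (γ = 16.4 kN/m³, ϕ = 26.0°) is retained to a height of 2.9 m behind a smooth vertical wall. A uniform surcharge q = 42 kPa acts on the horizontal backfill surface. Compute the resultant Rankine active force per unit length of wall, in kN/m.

74.5 kN/m

K_a = tan²(45° − φ/2) = 0.3905.
Soil triangle: ½ K_a γ H² = 0.5×0.3905×16.4×2.9² = 26.93 kN/m.
Surcharge rectangle: K_a q H = 0.3905×42×2.9 = 47.56 kN/m.
Total = 26.93 + 47.56 = 74.49 kN/m.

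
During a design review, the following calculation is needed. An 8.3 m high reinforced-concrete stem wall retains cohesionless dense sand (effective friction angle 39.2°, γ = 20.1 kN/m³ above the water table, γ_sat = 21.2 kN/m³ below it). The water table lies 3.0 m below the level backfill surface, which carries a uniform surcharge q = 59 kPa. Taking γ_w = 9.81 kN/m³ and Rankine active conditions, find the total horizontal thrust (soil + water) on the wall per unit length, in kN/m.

K_a = tan²(45° − φ/2) = 0.2255.
γ' = 21.2 − 9.81 = 11.39 kN/m³. h₂ = H − d_w = 5.3 m.
σ'_h: at surface K_a·q = 13.30; at WT K_a(q+γd_w) = 26.90; at base K_a(q+γd_w+γ'h₂) = 40.51 kPa.
P₁ = ½(13.30+26.90)×3.0 = 60.30; P₂ = ½(26.90+40.51)×5.3 = 178.6; P_w = ½γ_w h₂² = 137.8.
Total = 60.30+178.6+137.8 = 376.7 kN/m.

377 kN/m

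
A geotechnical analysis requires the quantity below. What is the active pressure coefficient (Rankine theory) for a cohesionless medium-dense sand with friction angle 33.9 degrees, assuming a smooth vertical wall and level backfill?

K_a = tan²(45° − φ/2) = tan²(28.05°) = 0.2839.

0.284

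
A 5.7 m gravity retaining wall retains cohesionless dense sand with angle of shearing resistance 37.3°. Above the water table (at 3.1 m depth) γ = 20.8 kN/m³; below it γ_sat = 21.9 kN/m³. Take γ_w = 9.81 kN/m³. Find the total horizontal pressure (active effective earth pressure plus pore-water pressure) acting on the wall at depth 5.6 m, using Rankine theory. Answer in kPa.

K_a = (1 − sin φ)/(1 + sin φ) = 0.2453.
γ' = 21.9 − 9.81 = 12.09 kN/m³.
Effective vertical stress at 5.6 m: σ'_v = 20.8×3.1 + 12.09×2.50 = 94.70 kPa.
σ'_h = K_a σ'_v = 0.2453 × 94.70 = 23.23 kPa; u = γ_w × 2.50 = 24.52 kPa.
Total σ_h = 23.23 + 24.52 = 47.76 kPa.

47.8 kPa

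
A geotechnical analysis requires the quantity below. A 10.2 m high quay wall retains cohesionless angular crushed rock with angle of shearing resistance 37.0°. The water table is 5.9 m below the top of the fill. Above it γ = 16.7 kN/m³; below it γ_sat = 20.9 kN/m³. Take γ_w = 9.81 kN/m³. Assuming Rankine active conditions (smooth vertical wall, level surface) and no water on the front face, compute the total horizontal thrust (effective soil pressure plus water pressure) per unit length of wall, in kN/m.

294 kN/m

K_a = tan²(45° − φ/2) = 0.2486.
γ' = 20.9 − 9.81 = 11.09 kN/m³. Depth below WT = 4.3 m.
σ'_h at WT = K_a γ d_w = 24.49 kPa; at base = 24.49 + K_a γ' × 4.3 = 36.35 kPa.
P₁ (0–5.9 m) = ½×24.49×5.9 = 72.25. P₂ (5.9–10.2 m) = ½(24.49+36.35)×4.3 = 130.8.
P_w = ½ γ_w h₂² = 0.5×9.81×4.3² = 90.69. Total = 72.25+130.8+90.69 = 293.8 kN/m.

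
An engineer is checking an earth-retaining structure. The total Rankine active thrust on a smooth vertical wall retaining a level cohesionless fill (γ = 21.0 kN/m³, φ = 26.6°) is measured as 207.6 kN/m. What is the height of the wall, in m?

K_a = 0.3814. P_a = ½ K_a γ H² ⇒ H = √(2P_a/(K_a γ)).
H = √(2×207.6/(0.3814×21.0)) = 7.200 m.

7.20 m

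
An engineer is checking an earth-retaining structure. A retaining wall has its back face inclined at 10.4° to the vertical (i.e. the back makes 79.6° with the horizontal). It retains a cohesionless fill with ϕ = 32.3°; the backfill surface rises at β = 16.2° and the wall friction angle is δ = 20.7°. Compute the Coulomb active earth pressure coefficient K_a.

K_a = sin²(α+φ) / [sin²α · sin(α−δ) · (1 + √{sin(φ+δ)sin(φ−β) / (sin(α−δ)sin(α+β))})²].
With α = 79.6°, φ = 32.3°, δ = 20.7°, β = 16.2°: K_a = 0.4559.

0.456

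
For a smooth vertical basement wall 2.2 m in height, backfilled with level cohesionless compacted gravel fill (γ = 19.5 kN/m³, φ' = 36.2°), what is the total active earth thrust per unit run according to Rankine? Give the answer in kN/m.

K_a = tan²(45° − φ/2) = 0.2574.
P_a = ½ K_a γ H² = 0.5 × 0.2574 × 19.5 × 2.2² = 12.15 kN/m.

12.1 kN/m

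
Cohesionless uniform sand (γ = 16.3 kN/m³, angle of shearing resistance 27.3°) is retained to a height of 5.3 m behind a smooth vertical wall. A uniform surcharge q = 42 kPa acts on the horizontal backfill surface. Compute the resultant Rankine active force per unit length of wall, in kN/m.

K_a = tan²(45° − φ/2) = 0.3711.
Soil triangle: ½ K_a γ H² = 0.5×0.3711×16.3×5.3² = 84.96 kN/m.
Surcharge rectangle: K_a q H = 0.3711×42×5.3 = 82.61 kN/m.
Total = 84.96 + 82.61 = 167.6 kN/m.

168 kN/m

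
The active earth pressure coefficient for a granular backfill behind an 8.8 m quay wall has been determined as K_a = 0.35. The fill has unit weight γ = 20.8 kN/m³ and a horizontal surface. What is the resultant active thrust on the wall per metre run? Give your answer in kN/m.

P = ½ K_a γ H² = 0.5 × 0.35 × 20.8 × 8.8² = 281.9 kN/m.

282 kN/m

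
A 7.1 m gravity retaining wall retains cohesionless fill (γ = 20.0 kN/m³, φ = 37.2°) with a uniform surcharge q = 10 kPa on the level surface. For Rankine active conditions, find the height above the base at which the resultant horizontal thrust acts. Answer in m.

2.51 m

K_a = 0.2464.
Triangular part P₁ = ½K_aγH² = 124.2 at H/3 = 2.367 m; rectangular part P₂ = K_a q H = 17.50 at H/2 = 3.550 m.
ȳ = (P₁·2.367 + P₂·3.550)/(P₁+P₂) = 2.513 m.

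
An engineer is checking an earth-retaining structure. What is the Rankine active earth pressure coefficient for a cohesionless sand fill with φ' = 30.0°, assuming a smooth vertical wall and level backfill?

0.333

K_a = (1 − sin φ)/(1 + sin φ) = (1 − sin 30.0°)/(1 + sin 30.0°) = 0.3333.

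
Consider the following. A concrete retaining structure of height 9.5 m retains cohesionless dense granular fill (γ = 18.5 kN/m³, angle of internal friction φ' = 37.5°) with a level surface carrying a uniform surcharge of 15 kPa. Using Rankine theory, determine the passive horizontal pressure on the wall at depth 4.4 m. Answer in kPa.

396 kPa

K_p = (1 + sin φ)/(1 − sin φ) = 4.112.
σ_v = γz + q = 18.5 × 4.4 + 15 = 96.40 kPa.
σ_h = K_p σ_v = 4.112 × 96.40 = 396.4 kPa.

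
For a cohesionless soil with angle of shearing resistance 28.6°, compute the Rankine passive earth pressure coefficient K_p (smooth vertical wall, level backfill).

2.84

K_p = (1 + sin φ)/(1 − sin φ) = tan²(45° + 28.6°/2) = 2.837.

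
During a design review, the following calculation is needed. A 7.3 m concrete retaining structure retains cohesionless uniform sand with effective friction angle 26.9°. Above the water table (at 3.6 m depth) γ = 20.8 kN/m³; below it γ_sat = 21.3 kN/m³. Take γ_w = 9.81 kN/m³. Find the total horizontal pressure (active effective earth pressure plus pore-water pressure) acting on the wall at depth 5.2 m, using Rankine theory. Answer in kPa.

50.9 kPa

K_a = (1 − sin φ)/(1 + sin φ) = 0.3770.
γ' = 21.3 − 9.81 = 11.49 kN/m³.
Effective vertical stress at 5.2 m: σ'_v = 20.8×3.6 + 11.49×1.60 = 93.26 kPa.
σ'_h = K_a σ'_v = 0.3770 × 93.26 = 35.16 kPa; u = γ_w × 1.60 = 15.70 kPa.
Total σ_h = 35.16 + 15.70 = 50.86 kPa.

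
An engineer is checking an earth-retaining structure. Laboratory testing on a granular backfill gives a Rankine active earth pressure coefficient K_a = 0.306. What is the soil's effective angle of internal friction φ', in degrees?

K_a = tan²(45° − φ/2) ⇒ 45° − φ/2 = arctan(√0.306) = 28.95°.
φ = 2(45° − 28.95°) = 32.10°.

32.1°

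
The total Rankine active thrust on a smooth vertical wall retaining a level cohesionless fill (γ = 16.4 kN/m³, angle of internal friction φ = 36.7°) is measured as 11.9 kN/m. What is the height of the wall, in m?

2.40 m

K_a = 0.2519. P_a = ½ K_a γ H² ⇒ H = √(2P_a/(K_a γ)).
H = √(2×11.9/(0.2519×16.4)) = 2.400 m.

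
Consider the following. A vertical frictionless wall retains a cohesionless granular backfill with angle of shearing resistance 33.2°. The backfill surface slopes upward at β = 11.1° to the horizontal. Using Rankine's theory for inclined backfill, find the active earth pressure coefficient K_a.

K_a = cos β · (cos β − √(cos²β − cos²φ)) / (cos β + √(cos²β − cos²φ)).
cos β = 0.9813, cos φ = 0.8368, √(cos²β − cos²φ) = 0.5126.
K_a = 0.9813 × (0.9813 − 0.5126)/(0.9813 + 0.5126) = 0.3079.

0.308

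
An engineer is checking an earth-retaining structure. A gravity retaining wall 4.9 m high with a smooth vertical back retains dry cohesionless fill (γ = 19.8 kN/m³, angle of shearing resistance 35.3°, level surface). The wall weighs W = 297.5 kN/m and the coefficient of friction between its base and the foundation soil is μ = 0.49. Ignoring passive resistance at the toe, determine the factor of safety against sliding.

2.29

K_a = tan²(45° − 35.3°/2) = 0.2675.
P_a = ½K_aγH² = 0.5×0.2675×19.8×4.9² = 63.59 kN/m, acting at H/3 = 1.633 m above the base.
FS_sliding = μW / P_a = 0.49×297.5 / 63.59 = 2.292.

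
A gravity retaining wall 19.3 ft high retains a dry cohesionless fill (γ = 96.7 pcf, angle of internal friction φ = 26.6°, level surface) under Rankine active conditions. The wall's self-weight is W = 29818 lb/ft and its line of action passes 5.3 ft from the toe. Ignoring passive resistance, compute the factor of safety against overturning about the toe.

3.58

K_a = tan²(45° − 26.6°/2) = 0.3814.
P_a = ½K_aγH² = 0.5×0.3814×96.7×19.3² = 6870 lb/ft, acting at H/3 = 6.433 ft above the base.
Overturning moment M_o = P_a × H/3 = 6870 × 6.433 = 44200.
Resisting moment M_r = W × 5.3 = 29818 × 5.3 = 158000.
FS_overturning = M_r/M_o = 158000/44200 = 3.576.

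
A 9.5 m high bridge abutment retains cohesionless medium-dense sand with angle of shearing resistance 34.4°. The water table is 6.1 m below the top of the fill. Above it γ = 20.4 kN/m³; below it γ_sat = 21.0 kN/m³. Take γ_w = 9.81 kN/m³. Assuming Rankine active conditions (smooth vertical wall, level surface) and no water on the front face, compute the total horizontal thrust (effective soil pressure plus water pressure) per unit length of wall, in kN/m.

298 kN/m

K_a = tan²(45° − φ/2) = 0.2780.
γ' = 21.0 − 9.81 = 11.19 kN/m³. Depth below WT = 3.4 m.
σ'_h at WT = K_a γ d_w = 34.59 kPa; at base = 34.59 + K_a γ' × 3.4 = 45.17 kPa.
P₁ (0–6.1 m) = ½×34.59×6.1 = 105.5. P₂ (6.1–9.5 m) = ½(34.59+45.17)×3.4 = 135.6.
P_w = ½ γ_w h₂² = 0.5×9.81×3.4² = 56.70. Total = 105.5+135.6+56.70 = 297.8 kN/m.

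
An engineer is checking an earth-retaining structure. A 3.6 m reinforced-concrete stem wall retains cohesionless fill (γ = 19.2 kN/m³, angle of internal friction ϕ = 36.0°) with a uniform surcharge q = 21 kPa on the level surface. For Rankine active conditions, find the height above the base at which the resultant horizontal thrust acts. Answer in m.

K_a = 0.2596.
Triangular part P₁ = ½K_aγH² = 32.30 at H/3 = 1.200 m; rectangular part P₂ = K_a q H = 19.63 at H/2 = 1.800 m.
ȳ = (P₁·1.200 + P₂·1.800)/(P₁+P₂) = 1.427 m.

1.43 m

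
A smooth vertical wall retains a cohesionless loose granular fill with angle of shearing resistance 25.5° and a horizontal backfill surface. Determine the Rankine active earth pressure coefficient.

K_a = (1 − sin φ)/(1 + sin φ) = (1 − sin 25.5°)/(1 + sin 25.5°) = 0.3981.

0.398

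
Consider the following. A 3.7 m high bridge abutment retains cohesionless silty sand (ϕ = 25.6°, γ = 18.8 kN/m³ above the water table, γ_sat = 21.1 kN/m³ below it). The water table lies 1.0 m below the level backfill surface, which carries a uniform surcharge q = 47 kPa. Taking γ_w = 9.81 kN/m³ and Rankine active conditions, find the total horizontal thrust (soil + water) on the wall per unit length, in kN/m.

K_a = tan²(45° − φ/2) = 0.3966.
γ' = 21.1 − 9.81 = 11.29 kN/m³. h₂ = H − d_w = 2.7 m.
σ'_h: at surface K_a·q = 18.64; at WT K_a(q+γd_w) = 26.09; at base K_a(q+γd_w+γ'h₂) = 38.18 kPa.
P₁ = ½(18.64+26.09)×1.0 = 22.37; P₂ = ½(26.09+38.18)×2.7 = 86.77; P_w = ½γ_w h₂² = 35.76.
Total = 22.37+86.77+35.76 = 144.9 kN/m.

145 kN/m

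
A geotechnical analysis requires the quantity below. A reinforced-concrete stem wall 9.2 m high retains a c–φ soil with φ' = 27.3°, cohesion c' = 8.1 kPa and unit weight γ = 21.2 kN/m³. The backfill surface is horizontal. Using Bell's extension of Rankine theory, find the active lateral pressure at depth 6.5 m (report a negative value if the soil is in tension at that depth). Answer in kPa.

41.3 kPa

K_a = (1 − sin φ)/(1 + sin φ) = 0.3711.
σ_a = K_a γ z − 2c√K_a = 0.3711×21.2×6.5 − 2×8.1×0.6092 = 41.27 kPa.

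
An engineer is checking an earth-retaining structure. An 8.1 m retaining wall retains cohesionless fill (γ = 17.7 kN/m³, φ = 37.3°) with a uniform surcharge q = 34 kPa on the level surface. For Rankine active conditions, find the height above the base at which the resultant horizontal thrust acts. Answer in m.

3.13 m

K_a = 0.2453.
Triangular part P₁ = ½K_aγH² = 142.5 at H/3 = 2.700 m; rectangular part P₂ = K_a q H = 67.57 at H/2 = 4.050 m.
ȳ = (P₁·2.700 + P₂·4.050)/(P₁+P₂) = 3.134 m.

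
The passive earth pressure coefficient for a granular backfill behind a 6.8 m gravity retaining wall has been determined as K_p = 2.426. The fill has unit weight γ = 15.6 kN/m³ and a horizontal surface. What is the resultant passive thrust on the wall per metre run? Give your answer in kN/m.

875 kN/m

P = ½ K_p γ H² = 0.5 × 2.426 × 15.6 × 6.8² = 875.0 kN/m.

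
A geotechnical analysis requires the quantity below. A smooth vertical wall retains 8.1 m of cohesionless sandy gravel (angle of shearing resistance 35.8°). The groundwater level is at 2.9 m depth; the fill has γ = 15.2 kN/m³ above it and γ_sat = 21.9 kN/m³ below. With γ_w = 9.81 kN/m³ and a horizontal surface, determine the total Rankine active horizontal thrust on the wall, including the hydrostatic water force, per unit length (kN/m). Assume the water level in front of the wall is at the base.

252 kN/m

K_a = tan²(45° − φ/2) = 0.2619.
γ' = 21.9 − 9.81 = 12.09 kN/m³. Depth below WT = 5.2 m.
σ'_h at WT = K_a γ d_w = 11.54 kPa; at base = 11.54 + K_a γ' × 5.2 = 28.01 kPa.
P₁ (0–2.9 m) = ½×11.54×2.9 = 16.74. P₂ (2.9–8.1 m) = ½(11.54+28.01)×5.2 = 102.8.
P_w = ½ γ_w h₂² = 0.5×9.81×5.2² = 132.6. Total = 16.74+102.8+132.6 = 252.2 kN/m.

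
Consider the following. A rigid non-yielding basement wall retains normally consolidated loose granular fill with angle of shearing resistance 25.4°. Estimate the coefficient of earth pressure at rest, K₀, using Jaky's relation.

0.571

K₀ = 1 − sin φ' = 1 − sin 25.4° = 0.5711.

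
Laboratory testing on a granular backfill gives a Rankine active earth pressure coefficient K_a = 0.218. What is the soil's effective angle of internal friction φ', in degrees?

K_a = tan²(45° − φ/2) ⇒ 45° − φ/2 = arctan(√0.218) = 25.03°.
φ = 2(45° − 25.03°) = 39.94°.

39.9°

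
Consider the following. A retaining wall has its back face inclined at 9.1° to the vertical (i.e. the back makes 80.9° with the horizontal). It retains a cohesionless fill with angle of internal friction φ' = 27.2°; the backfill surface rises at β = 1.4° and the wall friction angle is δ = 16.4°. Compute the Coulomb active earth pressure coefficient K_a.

0.412

K_a = sin²(α+φ) / [sin²α · sin(α−δ) · (1 + √{sin(φ+δ)sin(φ−β) / (sin(α−δ)sin(α+β))})²].
With α = 80.9°, φ = 27.2°, δ = 16.4°, β = 1.4°: K_a = 0.4116.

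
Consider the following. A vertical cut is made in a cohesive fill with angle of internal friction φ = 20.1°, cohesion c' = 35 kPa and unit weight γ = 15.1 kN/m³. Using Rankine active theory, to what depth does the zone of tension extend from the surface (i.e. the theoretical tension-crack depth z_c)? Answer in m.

K_a = tan²(45° − 20.1°/2) = 0.4885; √K_a = 0.6989.
The active pressure is zero where K_a γ z = 2c√K_a, so z_c = 2c/(γ√K_a) = 2×35/(15.1×0.6989) = 6.633 m.

6.63 m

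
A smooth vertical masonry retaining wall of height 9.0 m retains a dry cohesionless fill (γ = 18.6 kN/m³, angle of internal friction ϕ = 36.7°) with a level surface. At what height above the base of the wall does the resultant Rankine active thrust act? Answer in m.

K_a = 0.2519.
The pressure distribution is triangular, so the resultant acts at H/3 above the base = 9.0/3 = 3.000 m.

3.00 m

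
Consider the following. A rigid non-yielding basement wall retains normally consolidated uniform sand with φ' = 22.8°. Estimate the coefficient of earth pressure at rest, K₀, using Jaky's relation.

K₀ = 1 − sin φ' = 1 − sin 22.8° = 0.6125.

0.612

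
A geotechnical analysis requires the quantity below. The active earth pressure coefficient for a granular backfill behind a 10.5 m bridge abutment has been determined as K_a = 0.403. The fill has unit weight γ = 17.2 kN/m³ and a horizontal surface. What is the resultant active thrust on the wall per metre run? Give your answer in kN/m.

P = ½ K_a γ H² = 0.5 × 0.403 × 17.2 × 10.5² = 382.1 kN/m.

382 kN/m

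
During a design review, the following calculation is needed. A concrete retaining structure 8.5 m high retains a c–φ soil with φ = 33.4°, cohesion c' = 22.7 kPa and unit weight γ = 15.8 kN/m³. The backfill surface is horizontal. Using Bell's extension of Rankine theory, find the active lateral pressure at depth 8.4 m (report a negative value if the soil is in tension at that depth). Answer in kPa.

K_a = (1 − sin φ)/(1 + sin φ) = 0.2899.
σ_a = K_a γ z − 2c√K_a = 0.2899×15.8×8.4 − 2×22.7×0.5384 = 14.03 kPa.

14.0 kPa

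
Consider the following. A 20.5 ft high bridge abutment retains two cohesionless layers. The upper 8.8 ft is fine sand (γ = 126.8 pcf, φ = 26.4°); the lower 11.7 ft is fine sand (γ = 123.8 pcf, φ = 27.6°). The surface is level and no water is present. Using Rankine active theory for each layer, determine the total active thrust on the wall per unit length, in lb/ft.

K_a1 = tan²(45°−26.4°/2) = 0.3844; K_a2 = tan²(45°−27.6°/2) = 0.3668.
Layer 1: σ at base = K_a1 γ₁ h₁ = 429.0 psf; P₁ = ½×429.0×8.8 = 1887.
Layer 2: σ_v at top = γ₁h₁ = 1116; σ_h top = K_a2×1116 = 409.3; σ_h base = K_a2×(1116+123.8×11.7) = 940.5.
P₂ = ½(409.3+940.5)×11.7 = 7896. Total P_a = 1887+7896 = 9784 lb/ft.

9780 lb/ft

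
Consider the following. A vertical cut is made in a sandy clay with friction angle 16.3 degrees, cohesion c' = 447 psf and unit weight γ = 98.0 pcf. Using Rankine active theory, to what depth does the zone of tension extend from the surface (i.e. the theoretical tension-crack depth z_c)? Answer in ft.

12.2 ft

K_a = tan²(45° − 16.3°/2) = 0.5617; √K_a = 0.7495.
The active pressure is zero where K_a γ z = 2c√K_a, so z_c = 2c/(γ√K_a) = 2×447/(98.0×0.7495) = 12.17 ft.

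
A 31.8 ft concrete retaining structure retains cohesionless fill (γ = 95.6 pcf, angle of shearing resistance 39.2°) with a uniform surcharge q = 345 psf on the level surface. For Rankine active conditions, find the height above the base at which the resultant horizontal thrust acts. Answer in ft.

11.6 ft

K_a = 0.2255.
Triangular part P₁ = ½K_aγH² = 10900 at H/3 = 10.60 ft; rectangular part P₂ = K_a q H = 2474 at H/2 = 15.90 ft.
ȳ = (P₁·10.60 + P₂·15.90)/(P₁+P₂) = 11.58 ft.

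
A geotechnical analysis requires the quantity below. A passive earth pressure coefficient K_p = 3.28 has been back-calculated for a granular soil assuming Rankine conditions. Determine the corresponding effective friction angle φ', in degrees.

K_p = (1+sin φ)/(1−sin φ) ⇒ sin φ = (K_p − 1)/(K_p + 1) = 0.5327.
φ = arcsin(0.5327) = 32.19°.

32.2°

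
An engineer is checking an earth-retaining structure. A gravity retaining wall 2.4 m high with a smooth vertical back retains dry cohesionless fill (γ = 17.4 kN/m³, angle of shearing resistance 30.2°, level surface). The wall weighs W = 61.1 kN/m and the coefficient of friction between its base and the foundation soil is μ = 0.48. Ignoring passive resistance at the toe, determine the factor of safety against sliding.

1.77

K_a = tan²(45° − 30.2°/2) = 0.3307.
P_a = ½K_aγH² = 0.5×0.3307×17.4×2.4² = 16.57 kN/m, acting at H/3 = 0.8000 m above the base.
FS_sliding = μW / P_a = 0.48×61.1 / 16.57 = 1.770.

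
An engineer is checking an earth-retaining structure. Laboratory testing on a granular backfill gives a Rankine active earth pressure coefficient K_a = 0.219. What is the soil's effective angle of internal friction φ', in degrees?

K_a = tan²(45° − φ/2) ⇒ 45° − φ/2 = arctan(√0.219) = 25.08°.
φ = 2(45° − 25.08°) = 39.84°.

39.8°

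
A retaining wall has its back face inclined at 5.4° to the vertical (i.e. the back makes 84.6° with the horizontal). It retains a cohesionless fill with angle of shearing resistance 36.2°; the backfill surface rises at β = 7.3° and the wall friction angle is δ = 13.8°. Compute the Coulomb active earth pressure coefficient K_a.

0.298

K_a = sin²(α+φ) / [sin²α · sin(α−δ) · (1 + √{sin(φ+δ)sin(φ−β) / (sin(α−δ)sin(α+β))})²].
With α = 84.6°, φ = 36.2°, δ = 13.8°, β = 7.3°: K_a = 0.2980.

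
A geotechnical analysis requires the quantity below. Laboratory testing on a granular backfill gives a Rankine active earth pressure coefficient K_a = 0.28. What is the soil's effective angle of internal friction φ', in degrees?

K_a = tan²(45° − φ/2) ⇒ 45° − φ/2 = arctan(√0.28) = 27.89°.
φ = 2(45° − 27.89°) = 34.23°.

34.2°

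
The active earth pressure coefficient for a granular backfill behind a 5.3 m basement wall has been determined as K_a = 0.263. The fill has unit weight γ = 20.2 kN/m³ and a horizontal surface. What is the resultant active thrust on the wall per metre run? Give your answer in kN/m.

P = ½ K_a γ H² = 0.5 × 0.263 × 20.2 × 5.3² = 74.62 kN/m.

74.6 kN/m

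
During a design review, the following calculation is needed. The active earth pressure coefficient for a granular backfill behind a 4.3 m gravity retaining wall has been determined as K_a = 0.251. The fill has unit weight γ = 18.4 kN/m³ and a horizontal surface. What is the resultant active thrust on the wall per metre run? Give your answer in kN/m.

P = ½ K_a γ H² = 0.5 × 0.251 × 18.4 × 4.3² = 42.70 kN/m.

42.7 kN/m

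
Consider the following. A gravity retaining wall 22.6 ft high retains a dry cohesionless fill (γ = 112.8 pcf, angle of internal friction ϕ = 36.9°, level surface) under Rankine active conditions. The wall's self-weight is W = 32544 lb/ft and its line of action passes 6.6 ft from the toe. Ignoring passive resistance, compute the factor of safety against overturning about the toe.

K_a = tan²(45° − 36.9°/2) = 0.2497.
P_a = ½K_aγH² = 0.5×0.2497×112.8×22.6² = 7192 lb/ft, acting at H/3 = 7.533 ft above the base.
Overturning moment M_o = P_a × H/3 = 7192 × 7.533 = 54180.
Resisting moment M_r = W × 6.6 = 32544 × 6.6 = 214800.
FS_overturning = M_r/M_o = 214800/54180 = 3.964.

3.96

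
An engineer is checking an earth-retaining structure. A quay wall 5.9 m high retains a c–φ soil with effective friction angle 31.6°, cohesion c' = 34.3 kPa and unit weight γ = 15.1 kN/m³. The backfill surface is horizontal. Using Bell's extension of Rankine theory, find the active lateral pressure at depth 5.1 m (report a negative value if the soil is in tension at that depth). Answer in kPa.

K_a = (1 − sin φ)/(1 + sin φ) = 0.3123.
σ_a = K_a γ z − 2c√K_a = 0.3123×15.1×5.1 − 2×34.3×0.5589 = -14.29 kPa.

-14.3 kPa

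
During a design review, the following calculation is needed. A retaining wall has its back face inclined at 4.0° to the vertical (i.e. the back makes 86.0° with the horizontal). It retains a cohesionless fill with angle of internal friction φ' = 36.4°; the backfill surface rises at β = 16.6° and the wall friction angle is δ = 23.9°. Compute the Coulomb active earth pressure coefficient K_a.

0.323

K_a = sin²(α+φ) / [sin²α · sin(α−δ) · (1 + √{sin(φ+δ)sin(φ−β) / (sin(α−δ)sin(α+β))})²].
With α = 86.0°, φ = 36.4°, δ = 23.9°, β = 16.6°: K_a = 0.3230.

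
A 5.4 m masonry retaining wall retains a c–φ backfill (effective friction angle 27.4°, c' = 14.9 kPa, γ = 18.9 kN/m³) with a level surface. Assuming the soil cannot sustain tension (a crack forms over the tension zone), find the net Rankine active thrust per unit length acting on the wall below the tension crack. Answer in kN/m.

27.5 kN/m

K_a = 0.3697; √K_a = 0.6080.
Tension-crack depth z_c = 2c/(γ√K_a) = 2×14.9/(18.9×0.6080) = 2.593 m.
σ_a at base = K_a γ H − 2c√K_a = 0.3697×18.9×5.4 − 2×14.9×0.6080 = 19.61 kPa.
P_a = ½ × 19.61 × (H − z_c) = 0.5×19.61×2.807 = 27.52 kN/m.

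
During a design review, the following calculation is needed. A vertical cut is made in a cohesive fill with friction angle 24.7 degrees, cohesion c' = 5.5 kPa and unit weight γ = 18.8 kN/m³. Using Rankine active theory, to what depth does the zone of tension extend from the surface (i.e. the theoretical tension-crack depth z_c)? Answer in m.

0.913 m

K_a = tan²(45° − 24.7°/2) = 0.4106; √K_a = 0.6408.
The active pressure is zero where K_a γ z = 2c√K_a, so z_c = 2c/(γ√K_a) = 2×5.5/(18.8×0.6408) = 0.9131 m.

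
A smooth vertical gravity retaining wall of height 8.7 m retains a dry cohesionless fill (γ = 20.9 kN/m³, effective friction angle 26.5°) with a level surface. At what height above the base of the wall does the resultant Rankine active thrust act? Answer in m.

K_a = 0.3829.
The pressure distribution is triangular, so the resultant acts at H/3 above the base = 8.7/3 = 2.900 m.

2.90 m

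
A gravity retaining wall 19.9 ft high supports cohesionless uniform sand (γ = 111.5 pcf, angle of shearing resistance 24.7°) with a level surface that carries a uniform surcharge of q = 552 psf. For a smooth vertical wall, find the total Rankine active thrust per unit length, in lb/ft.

13600 lb/ft

K_a = tan²(45° − φ/2) = 0.4106.
Soil triangle: ½ K_a γ H² = 0.5×0.4106×111.5×19.9² = 9064 lb/ft.
Surcharge rectangle: K_a q H = 0.4106×552×19.9 = 4510 lb/ft.
Total = 9064 + 4510 = 13570 lb/ft.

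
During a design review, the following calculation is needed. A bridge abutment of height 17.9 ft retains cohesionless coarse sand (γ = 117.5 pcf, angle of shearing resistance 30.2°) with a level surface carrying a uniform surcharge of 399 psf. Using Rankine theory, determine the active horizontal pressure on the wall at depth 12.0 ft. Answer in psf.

598 psf

K_a = (1 − sin φ)/(1 + sin φ) = 0.3307.
σ_v = γz + q = 117.5 × 12.0 + 399 = 1809 psf.
σ_h = K_a σ_v = 0.3307 × 1809 = 598.2 psf.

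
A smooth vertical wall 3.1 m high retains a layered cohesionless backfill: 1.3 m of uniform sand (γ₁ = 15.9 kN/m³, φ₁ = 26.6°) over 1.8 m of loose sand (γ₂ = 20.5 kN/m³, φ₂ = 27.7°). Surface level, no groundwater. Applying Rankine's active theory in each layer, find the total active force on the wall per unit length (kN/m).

K_a1 = tan²(45°−26.6°/2) = 0.3814; K_a2 = tan²(45°−27.7°/2) = 0.3653.
Layer 1: σ at base = K_a1 γ₁ h₁ = 7.884 kPa; P₁ = ½×7.884×1.3 = 5.125.
Layer 2: σ_v at top = γ₁h₁ = 20.67; σ_h top = K_a2×20.67 = 7.551; σ_h base = K_a2×(20.67+20.5×1.8) = 21.03.
P₂ = ½(7.551+21.03)×1.8 = 25.73. Total P_a = 5.125+25.73 = 30.85 kN/m.

30.9 kN/m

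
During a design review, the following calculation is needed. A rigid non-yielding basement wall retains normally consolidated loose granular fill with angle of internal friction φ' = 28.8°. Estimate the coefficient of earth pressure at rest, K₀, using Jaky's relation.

K₀ = 1 − sin φ' = 1 − sin 28.8° = 0.5182.

0.518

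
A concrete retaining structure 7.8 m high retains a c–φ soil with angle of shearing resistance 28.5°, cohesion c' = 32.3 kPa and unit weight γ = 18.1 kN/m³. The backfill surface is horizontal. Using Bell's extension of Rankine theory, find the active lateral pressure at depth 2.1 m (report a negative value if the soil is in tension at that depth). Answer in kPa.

-25.0 kPa

K_a = (1 − sin φ)/(1 + sin φ) = 0.3540.
σ_a = K_a γ z − 2c√K_a = 0.3540×18.1×2.1 − 2×32.3×0.5949 = -24.98 kPa.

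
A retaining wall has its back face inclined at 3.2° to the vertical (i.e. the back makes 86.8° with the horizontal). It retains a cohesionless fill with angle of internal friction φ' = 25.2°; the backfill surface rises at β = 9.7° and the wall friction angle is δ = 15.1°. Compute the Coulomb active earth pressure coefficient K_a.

0.445

K_a = sin²(α+φ) / [sin²α · sin(α−δ) · (1 + √{sin(φ+δ)sin(φ−β) / (sin(α−δ)sin(α+β))})²].
With α = 86.8°, φ = 25.2°, δ = 15.1°, β = 9.7°: K_a = 0.4454.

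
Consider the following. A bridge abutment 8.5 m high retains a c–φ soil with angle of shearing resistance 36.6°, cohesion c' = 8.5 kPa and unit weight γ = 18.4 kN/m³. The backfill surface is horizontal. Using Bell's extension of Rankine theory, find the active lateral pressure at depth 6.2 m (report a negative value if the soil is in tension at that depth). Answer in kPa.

20.3 kPa

K_a = (1 − sin φ)/(1 + sin φ) = 0.2530.
σ_a = K_a γ z − 2c√K_a = 0.2530×18.4×6.2 − 2×8.5×0.5029 = 20.31 kPa.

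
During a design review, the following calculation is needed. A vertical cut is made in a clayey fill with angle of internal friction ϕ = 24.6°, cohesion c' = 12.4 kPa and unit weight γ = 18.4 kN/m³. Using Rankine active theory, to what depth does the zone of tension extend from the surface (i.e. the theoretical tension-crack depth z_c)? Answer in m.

K_a = tan²(45° − 24.6°/2) = 0.4121; √K_a = 0.6420.
The active pressure is zero where K_a γ z = 2c√K_a, so z_c = 2c/(γ√K_a) = 2×12.4/(18.4×0.6420) = 2.099 m.

2.10 m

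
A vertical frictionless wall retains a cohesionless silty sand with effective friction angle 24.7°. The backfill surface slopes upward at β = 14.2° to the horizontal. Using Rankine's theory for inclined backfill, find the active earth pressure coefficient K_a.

K_a = cos β · (cos β − √(cos²β − cos²φ)) / (cos β + √(cos²β − cos²φ)).
cos β = 0.9694, cos φ = 0.9085, √(cos²β − cos²φ) = 0.3383.
K_a = 0.9694 × (0.9694 − 0.3383)/(0.9694 + 0.3383) = 0.4679.

0.468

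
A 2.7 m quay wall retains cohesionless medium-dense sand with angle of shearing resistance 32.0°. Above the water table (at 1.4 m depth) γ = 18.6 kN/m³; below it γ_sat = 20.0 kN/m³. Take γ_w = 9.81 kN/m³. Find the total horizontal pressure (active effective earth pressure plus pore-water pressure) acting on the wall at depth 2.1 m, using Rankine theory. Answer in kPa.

K_a = (1 − sin φ)/(1 + sin φ) = 0.3073.
γ' = 20.0 − 9.81 = 10.19 kN/m³.
Effective vertical stress at 2.1 m: σ'_v = 18.6×1.4 + 10.19×0.700 = 33.17 kPa.
σ'_h = K_a σ'_v = 0.3073 × 33.17 = 10.19 kPa; u = γ_w × 0.700 = 6.867 kPa.
Total σ_h = 10.19 + 6.867 = 17.06 kPa.

17.1 kPa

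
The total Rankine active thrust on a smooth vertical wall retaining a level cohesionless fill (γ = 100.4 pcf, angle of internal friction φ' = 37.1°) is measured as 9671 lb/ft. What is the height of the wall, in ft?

K_a = 0.2475. P_a = ½ K_a γ H² ⇒ H = √(2P_a/(K_a γ)).
H = √(2×9671/(0.2475×100.4)) = 27.90 ft.

27.9 ft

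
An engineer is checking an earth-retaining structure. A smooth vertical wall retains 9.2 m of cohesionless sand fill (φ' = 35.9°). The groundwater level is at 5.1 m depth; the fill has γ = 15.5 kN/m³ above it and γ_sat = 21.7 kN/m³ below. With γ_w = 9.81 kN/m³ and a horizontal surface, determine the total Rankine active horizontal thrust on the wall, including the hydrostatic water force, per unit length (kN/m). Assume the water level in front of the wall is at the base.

246 kN/m

K_a = tan²(45° − φ/2) = 0.2607.
γ' = 21.7 − 9.81 = 11.89 kN/m³. Depth below WT = 4.1 m.
σ'_h at WT = K_a γ d_w = 20.61 kPa; at base = 20.61 + K_a γ' × 4.1 = 33.32 kPa.
P₁ (0–5.1 m) = ½×20.61×5.1 = 52.56. P₂ (5.1–9.2 m) = ½(20.61+33.32)×4.1 = 110.6.
P_w = ½ γ_w h₂² = 0.5×9.81×4.1² = 82.45. Total = 52.56+110.6+82.45 = 245.6 kN/m.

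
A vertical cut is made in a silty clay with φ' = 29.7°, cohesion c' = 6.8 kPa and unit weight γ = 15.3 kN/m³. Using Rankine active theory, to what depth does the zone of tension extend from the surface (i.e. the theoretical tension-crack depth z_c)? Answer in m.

K_a = tan²(45° − 29.7°/2) = 0.3374; √K_a = 0.5808.
The active pressure is zero where K_a γ z = 2c√K_a, so z_c = 2c/(γ√K_a) = 2×6.8/(15.3×0.5808) = 1.530 m.

1.53 m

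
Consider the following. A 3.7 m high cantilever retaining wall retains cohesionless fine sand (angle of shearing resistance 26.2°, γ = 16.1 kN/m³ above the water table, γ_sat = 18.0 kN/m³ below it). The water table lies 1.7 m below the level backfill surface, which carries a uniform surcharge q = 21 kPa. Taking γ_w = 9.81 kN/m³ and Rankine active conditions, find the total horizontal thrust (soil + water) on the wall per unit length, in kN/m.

K_a = tan²(45° − φ/2) = 0.3874.
γ' = 18.0 − 9.81 = 8.190 kN/m³. h₂ = H − d_w = 2.0 m.
σ'_h: at surface K_a·q = 8.136; at WT K_a(q+γd_w) = 18.74; at base K_a(q+γd_w+γ'h₂) = 25.09 kPa.
P₁ = ½(8.136+18.74)×1.7 = 22.85; P₂ = ½(18.74+25.09)×2.0 = 43.83; P_w = ½γ_w h₂² = 19.62.
Total = 22.85+43.83+19.62 = 86.29 kN/m.

86.3 kN/m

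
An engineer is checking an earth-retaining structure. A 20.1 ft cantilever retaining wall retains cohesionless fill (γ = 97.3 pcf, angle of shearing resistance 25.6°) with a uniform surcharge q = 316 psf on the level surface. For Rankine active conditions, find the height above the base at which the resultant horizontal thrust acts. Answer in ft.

7.52 ft

K_a = 0.3966.
Triangular part P₁ = ½K_aγH² = 7795 at H/3 = 6.700 ft; rectangular part P₂ = K_a q H = 2519 at H/2 = 10.05 ft.
ȳ = (P₁·6.700 + P₂·10.05)/(P₁+P₂) = 7.518 ft.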